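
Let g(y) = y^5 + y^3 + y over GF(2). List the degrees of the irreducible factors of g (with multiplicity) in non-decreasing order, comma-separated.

Roots in GF(2): g(0) = 0 → root; g(1) = 1.
Linear factors from roots: (y).
Complete factorization: g(y) = (y)·(y^2 + y + 1)^2.
Factor degrees with multiplicity: 1 + 2 + 2 = 5.

1, 2, 2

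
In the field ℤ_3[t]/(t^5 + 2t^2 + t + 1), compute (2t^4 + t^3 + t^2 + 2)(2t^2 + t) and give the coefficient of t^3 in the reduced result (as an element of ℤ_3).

2

Multiply in ℤ_3[t]: (2t^4 + t^3 + t^2 + 2)·(2t^2 + t) = t^6 + t^5 + t^3 + t^2 + 2t.
Reduce using t^5 ≡ t^2 + 2t + 2 (mod t^5 + 2t^2 + t + 1).
Reduced: 2t^3 + t^2 + 2.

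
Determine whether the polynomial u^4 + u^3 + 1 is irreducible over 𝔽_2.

Yes

Write g(u) = u^4 + u^3 + 1.
Check for roots in 𝔽_2: g(0) = 1; g(1) = 1.
No roots, so no linear factors.
Monic irreducibles of degree 2 over GF(2): u^2 + u + 1.
None of them divide g (all give nonzero remainder).
No irreducible factor of degree ≤ 2 exists, so g is irreducible over GF(2).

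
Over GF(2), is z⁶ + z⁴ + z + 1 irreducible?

No

Write h(z) = z⁶ + z⁴ + z + 1.
Check for roots in GF(2): h(0) = 1; h(1) = 0 → root.
h(1) = 0, so (z − 1) divides h(z); h is reducible.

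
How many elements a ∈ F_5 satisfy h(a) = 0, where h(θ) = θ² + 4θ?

2

Evaluate at each of the 5 elements of F_5:
h(0) = 0 → root; h(1) = 0 → root; h(2) = 2; h(3) = 1; h(4) = 2.
Roots: {0, 1}.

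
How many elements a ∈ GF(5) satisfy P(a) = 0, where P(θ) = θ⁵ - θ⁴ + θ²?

2

Evaluate at each of the 5 elements of GF(5):
P(0) = 0 → root; P(1) = 1; P(2) = 0 → root; P(3) = 1; P(4) = 4.
Roots: {0, 2}.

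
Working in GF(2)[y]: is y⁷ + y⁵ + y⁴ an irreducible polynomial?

No

Write h(y) = y⁷ + y⁵ + y⁴.
Check for roots in GF(2): h(0) = 0 → root; h(1) = 1.
h(0) = 0, so (y) divides h(y); h is reducible.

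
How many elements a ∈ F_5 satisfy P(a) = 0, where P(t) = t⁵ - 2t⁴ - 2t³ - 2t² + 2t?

4

Evaluate at each of the 5 elements of F_5:
P(0) = 0 → root; P(1) = 2; P(2) = 0 → root; P(3) = 0 → root; P(4) = 0 → root.
Roots: {0, 2, 3, 4}.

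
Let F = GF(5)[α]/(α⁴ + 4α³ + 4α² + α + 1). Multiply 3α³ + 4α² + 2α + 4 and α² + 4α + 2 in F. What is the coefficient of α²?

1

Multiply in GF(5)[α]: (3α³ + 4α² + 2α + 4)·(α² + 4α + 2) = 3α⁵ + α⁴ + 4α³ + 3.
Reduce using α⁴ ≡ α³ + α² + 4α + 4 (mod α⁴ + 4α³ + 4α² + α + 1).
Reduced: α³ + α² + 3α + 4.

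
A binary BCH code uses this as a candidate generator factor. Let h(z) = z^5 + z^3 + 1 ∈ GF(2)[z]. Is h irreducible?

Check for roots in GF(2): h(0) = 1; h(1) = 1.
No roots, so no linear factors.
Monic irreducibles of degree 2 over GF(2): z^2 + z + 1.
None of them divide h (all give nonzero remainder).
No irreducible factor of degree ≤ 2 exists, so h is irreducible over GF(2).

Yes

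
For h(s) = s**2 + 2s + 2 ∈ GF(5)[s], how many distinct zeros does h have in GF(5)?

Evaluate at each of the 5 elements of GF(5):
h(0) = 2; h(1) = 0 → root; h(2) = 0 → root; h(3) = 2; h(4) = 1.
Roots: {1, 2}.

2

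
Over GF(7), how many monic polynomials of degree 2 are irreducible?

21

Gauss's count: N_{7}(2) = (1/2) Σ_{d|2} μ(2/d)·7^d.
Divisors of 2: 1, 2; μ(2/d) for each: -1, 1.
Σ = − 7^1 + 7^2 = 42.
N = 42/2 = 21.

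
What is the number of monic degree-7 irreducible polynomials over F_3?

312

Gauss's count: N_{3}(7) = (1/7) Σ_{d|7} μ(7/d)·3^d.
Divisors of 7: 1, 7; μ(7/d) for each: -1, 1.
Σ = − 3^1 + 3^7 = 2184.
N = 2184/7 = 312.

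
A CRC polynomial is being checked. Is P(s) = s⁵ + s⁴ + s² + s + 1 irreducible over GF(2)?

Yes

Check for roots in GF(2): P(0) = 1; P(1) = 1.
No roots, so no linear factors.
Monic irreducibles of degree 2 over GF(2): s² + s + 1.
None of them divide P (all give nonzero remainder).
No irreducible factor of degree ≤ 2 exists, so P is irreducible over GF(2).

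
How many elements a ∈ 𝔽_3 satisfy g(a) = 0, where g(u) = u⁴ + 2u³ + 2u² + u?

3

Evaluate at each of the 3 elements of 𝔽_3:
g(0) = 0 → root; g(1) = 0 → root; g(2) = 0 → root.
Roots: {0, 1, 2}.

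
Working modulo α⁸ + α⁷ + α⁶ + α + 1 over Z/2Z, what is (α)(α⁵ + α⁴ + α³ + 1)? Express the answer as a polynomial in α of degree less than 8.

Multiply in Z/2Z[α]: (α)·(α⁵ + α⁴ + α³ + 1) = α⁶ + α⁵ + α⁴ + α.
Reduced: α⁶ + α⁵ + α⁴ + α.

α^6 + α^5 + α^4 + α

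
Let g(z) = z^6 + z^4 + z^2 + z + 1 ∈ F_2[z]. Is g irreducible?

Check for roots in F_2: g(0) = 1; g(1) = 1.
No roots, so no linear factors.
Monic irreducibles of degree 2 over GF(2): z^2 + z + 1.
None of them divide g (all give nonzero remainder).
Monic irreducibles of degree 3 over GF(2): z^3 + z + 1, z^3 + z^2 + 1.
None of them divide g (all give nonzero remainder).
No irreducible factor of degree ≤ 3 exists, so g is irreducible over GF(2).

Yes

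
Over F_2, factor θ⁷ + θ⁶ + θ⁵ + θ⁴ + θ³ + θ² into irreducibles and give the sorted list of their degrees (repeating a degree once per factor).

1, 1, 1, 2, 2

Write f(θ) = θ⁷ + θ⁶ + θ⁵ + θ⁴ + θ³ + θ².
Roots in F_2: f(0) = 0 → root; f(1) = 0 → root.
Linear factors from roots: (θ), (θ + 1).
Complete factorization: f(θ) = (θ + 1)·(θ)^2·(θ² + θ + 1)^2.
Factor degrees with multiplicity: 1 + 1 + 1 + 2 + 2 = 7.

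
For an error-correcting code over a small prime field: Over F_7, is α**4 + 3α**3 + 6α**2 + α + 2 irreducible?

Write g(α) = α**4 + 3α**3 + 6α**2 + α + 2.
Check for roots in F_7: g(0) = 2; g(1) = 6; g(2) = 5; g(3) = 4; g(4) = 4; g(5) = 2; g(6) = 5.
No roots, so no linear factors.
Degree-2 irreducible divisors: test the 21 monic irreducibles of degree 2 over GF(7).
None of them divide g (all give nonzero remainder).
No irreducible factor of degree ≤ 2 exists, so g is irreducible over GF(7).

Yes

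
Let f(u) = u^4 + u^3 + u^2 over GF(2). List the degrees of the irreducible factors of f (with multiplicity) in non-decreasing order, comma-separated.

Roots in GF(2): f(0) = 0 → root; f(1) = 1.
Linear factors from roots: (u).
Complete factorization: f(u) = (u)^2·(u^2 + u + 1).
Factor degrees with multiplicity: 1 + 1 + 2 = 4.

1, 1, 2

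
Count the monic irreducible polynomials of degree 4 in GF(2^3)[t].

The number of monic irreducibles of degree 4 over GF(8) is (1/4)·Σ_{d∣4} μ(4/d) 8^d.
Divisors of 4: 1, 2, 4; μ(4/d) for each: 0, -1, 1.
Σ = − 8^2 + 8^4 = 4032.
N = 4032/4 = 1008.

1008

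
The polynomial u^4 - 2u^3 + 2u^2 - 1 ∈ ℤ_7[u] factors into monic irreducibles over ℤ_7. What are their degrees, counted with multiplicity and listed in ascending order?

Write f(u) = u^4 - 2u^3 + 2u^2 - 1.
Linear factors from roots: (u - 1), (u - 2).
Complete factorization: f(u) = (u - 2)·(u - 1)·(u^2 + u + 3).
Factor degrees with multiplicity: 1 + 1 + 2 = 4.

1, 1, 2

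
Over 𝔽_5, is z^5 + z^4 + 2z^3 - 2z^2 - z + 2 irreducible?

Write h(z) = z^5 + z^4 + 2z^3 - 2z^2 - z + 2.
Check for roots in 𝔽_5: h(0) = 2; h(1) = 3; h(2) = 1; h(3) = 4; h(4) = 4.
No roots, so no linear factors.
Degree-2 irreducible divisors: test the 10 monic irreducibles of degree 2 over GF(5).
None of them divide h (all give nonzero remainder).
No irreducible factor of degree ≤ 2 exists, so h is irreducible over GF(5).

Yes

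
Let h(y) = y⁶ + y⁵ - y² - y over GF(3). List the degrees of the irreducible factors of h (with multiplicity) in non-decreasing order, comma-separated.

1, 1, 1, 1, 2

Roots in GF(3): h(0) = 0 → root; h(1) = 0 → root; h(2) = 0 → root.
Linear factors from roots: (y), (y - 1), (y + 1).
Complete factorization: h(y) = (y)·(y - 1)·(y + 1)^2·(y² + 1).
Factor degrees with multiplicity: 1 + 1 + 1 + 1 + 2 = 6.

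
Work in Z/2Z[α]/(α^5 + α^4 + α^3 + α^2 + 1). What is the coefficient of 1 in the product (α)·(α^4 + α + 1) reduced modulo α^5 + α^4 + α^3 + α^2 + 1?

1

Multiply in Z/2Z[α]: (α)·(α^4 + α + 1) = α^5 + α^2 + α.
Reduce using α^5 ≡ α^4 + α^3 + α^2 + 1 (mod α^5 + α^4 + α^3 + α^2 + 1).
Reduced: α^4 + α^3 + α + 1.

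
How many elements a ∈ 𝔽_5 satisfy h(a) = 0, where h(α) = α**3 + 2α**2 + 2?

1

Evaluate at each of the 5 elements of 𝔽_5:
h(0) = 2; h(1) = 0 → root; h(2) = 3; h(3) = 2; h(4) = 3.
Roots: {1}.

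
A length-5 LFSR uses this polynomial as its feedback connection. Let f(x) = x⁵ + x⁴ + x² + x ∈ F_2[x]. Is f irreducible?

Check for roots in F_2: f(0) = 0 → root; f(1) = 0 → root.
f(0) = 0, so (x) divides f(x); f is reducible.

No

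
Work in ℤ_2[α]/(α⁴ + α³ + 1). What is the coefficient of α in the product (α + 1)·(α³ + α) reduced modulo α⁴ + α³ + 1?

Multiply in ℤ_2[α]: (α + 1)·(α³ + α) = α⁴ + α³ + α² + α.
Reduce using α⁴ ≡ α³ + 1 (mod α⁴ + α³ + 1).
Reduced: α² + α + 1.

1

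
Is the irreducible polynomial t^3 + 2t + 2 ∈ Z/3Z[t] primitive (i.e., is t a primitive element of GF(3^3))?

No

Write f(t) = t^3 + 2t + 2.
|GF(3^3)^×| = 3^3 − 1 = 26. Prime factorization: 26 = 2·13.
f is primitive ⇔ t has order 26 in GF(3)[t]/(f), i.e. t^(26/q) ≠ 1 for each prime q | 26.
t^(13) mod f = 1
t^(2) mod f = t^2.
Since t^(13) = 1, the order of t divides 13 < 26; not primitive.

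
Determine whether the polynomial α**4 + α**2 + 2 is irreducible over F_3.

Write m(α) = α**4 + α**2 + 2.
Check for roots in F_3: m(0) = 2; m(1) = 1; m(2) = 1.
No roots, so no linear factors.
Monic irreducibles of degree 2 over GF(3): α**2 + 1, α**2 + α + 2, α**2 + 2α + 2.
None of them divide m (all give nonzero remainder).
No irreducible factor of degree ≤ 2 exists, so m is irreducible over GF(3).

Yes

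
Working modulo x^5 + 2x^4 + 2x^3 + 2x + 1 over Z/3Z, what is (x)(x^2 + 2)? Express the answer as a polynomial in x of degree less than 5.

x^3 + 2x

Multiply in Z/3Z[x]: (x)·(x^2 + 2) = x^3 + 2x.
Reduced: x^3 + 2x.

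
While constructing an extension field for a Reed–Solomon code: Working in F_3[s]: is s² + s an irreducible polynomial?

No

Write P(s) = s² + s.
Check for roots in F_3: P(0) = 0 → root; P(1) = 2; P(2) = 0 → root.
P(0) = 0, so (s) divides P(s); P is reducible.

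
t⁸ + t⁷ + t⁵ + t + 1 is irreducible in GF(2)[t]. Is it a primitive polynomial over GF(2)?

No

Write f(t) = t⁸ + t⁷ + t⁵ + t + 1.
|GF(2^8)^×| = 2^8 − 1 = 255. Prime factorization: 255 = 3·5·17.
f is primitive ⇔ t has order 255 in GF(2)[t]/(f), i.e. t^(255/q) ≠ 1 for each prime q | 255.
t^(85) mod f = 1
t^(51) mod f = t⁶ + t⁴ + t³ + t.
t^(15) mod f = t⁵ + t⁴ + t³.
Since t^(85) = 1, the order of t divides 85 < 255; not primitive.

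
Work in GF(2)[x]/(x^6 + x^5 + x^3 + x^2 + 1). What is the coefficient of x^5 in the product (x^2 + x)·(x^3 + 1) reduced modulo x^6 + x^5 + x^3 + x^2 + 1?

Multiply in GF(2)[x]: (x^2 + x)·(x^3 + 1) = x^5 + x^4 + x^2 + x.
Reduced: x^5 + x^4 + x^2 + x.

1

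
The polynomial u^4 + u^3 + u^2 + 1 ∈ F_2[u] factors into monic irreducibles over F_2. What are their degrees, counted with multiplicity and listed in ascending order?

Write g(u) = u^4 + u^3 + u^2 + 1.
Roots in F_2: g(0) = 1; g(1) = 0 → root.
Linear factors from roots: (u + 1).
Complete factorization: g(u) = (u + 1)·(u^3 + u + 1).
Factor degrees with multiplicity: 1 + 3 = 4.

1, 3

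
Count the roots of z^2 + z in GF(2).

2

Write g(z) = z^2 + z.
Evaluate at each of the 2 elements of GF(2):
g(0) = 0 → root; g(1) = 0 → root.
Roots: {0, 1}.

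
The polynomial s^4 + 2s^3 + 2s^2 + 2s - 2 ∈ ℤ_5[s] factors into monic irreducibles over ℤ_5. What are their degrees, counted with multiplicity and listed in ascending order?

Write h(s) = s^4 + 2s^3 + 2s^2 + 2s - 2.
Roots in ℤ_5: h(0) = 3; h(1) = 0 → root; h(2) = 2; h(3) = 2; h(4) = 2.
Linear factors from roots: (s - 1).
Complete factorization: h(s) = (s - 1)·(s^3 - 2s^2 + 2).
Factor degrees with multiplicity: 1 + 3 = 4.

1, 3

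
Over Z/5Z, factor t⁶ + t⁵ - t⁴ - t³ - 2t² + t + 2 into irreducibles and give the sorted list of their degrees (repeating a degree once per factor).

Write f(t) = t⁶ + t⁵ - t⁴ - t³ - 2t² + t + 2.
Roots in Z/5Z: f(0) = 2; f(1) = 1; f(2) = 3; f(3) = 1; f(4) = 4.
Complete factorization: f(t) = (t⁶ + t⁵ - t⁴ - t³ - 2t² + t + 2).
Factor degrees with multiplicity: 6 = 6.

6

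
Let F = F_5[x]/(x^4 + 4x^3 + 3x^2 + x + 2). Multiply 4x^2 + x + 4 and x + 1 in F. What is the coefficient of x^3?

4

Multiply in F_5[x]: (4x^2 + x + 4)·(x + 1) = 4x^3 + 4.
Reduced: 4x^3 + 4.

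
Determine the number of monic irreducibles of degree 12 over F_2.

By the necklace-counting formula, N_2(12) = (1/12) Σ_{d|12} μ(12/d)·2^d.
Divisors of 12: 1, 2, 3, 4, 6, 12; μ(12/d) for each: 0, 1, 0, -1, -1, 1.
Σ = 2^2 − 2^4 − 2^6 + 2^12 = 4020.
N = 4020/12 = 335.

335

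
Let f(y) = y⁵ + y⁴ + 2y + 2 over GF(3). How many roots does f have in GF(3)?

Evaluate at each of the 3 elements of GF(3):
f(0) = 2; f(1) = 0 → root; f(2) = 0 → root.
Roots: {1, 2}.

2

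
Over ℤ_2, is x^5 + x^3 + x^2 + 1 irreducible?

Write g(x) = x^5 + x^3 + x^2 + 1.
Check for roots in ℤ_2: g(0) = 1; g(1) = 0 → root.
g(1) = 0, so (x − 1) divides g(x); g is reducible.

No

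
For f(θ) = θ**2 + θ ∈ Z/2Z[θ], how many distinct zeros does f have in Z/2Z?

2

Evaluate at each of the 2 elements of Z/2Z:
f(0) = 0 → root; f(1) = 0 → root.
Roots: {0, 1}.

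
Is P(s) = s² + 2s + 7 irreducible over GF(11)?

Check each element of GF(11) for a root: P(0)=7, P(1)=10, P(2)=4, P(3)=0, P(4)=9, P(5)=9, P(6)=0, P(7)=4, P(8)=10, P(9)=7, P(10)=6.
P(3) = 0, so (s − 3) divides P(s); P is reducible.

No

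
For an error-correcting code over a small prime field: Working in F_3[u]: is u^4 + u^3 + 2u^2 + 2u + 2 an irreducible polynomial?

Write P(u) = u^4 + u^3 + 2u^2 + 2u + 2.
Check for roots in F_3: P(0) = 2; P(1) = 2; P(2) = 2.
No roots, so no linear factors.
Monic irreducibles of degree 2 over GF(3): u^2 + 1, u^2 + u + 2, u^2 + 2u + 2.
None of them divide P (all give nonzero remainder).
No irreducible factor of degree ≤ 2 exists, so P is irreducible over GF(3).

Yes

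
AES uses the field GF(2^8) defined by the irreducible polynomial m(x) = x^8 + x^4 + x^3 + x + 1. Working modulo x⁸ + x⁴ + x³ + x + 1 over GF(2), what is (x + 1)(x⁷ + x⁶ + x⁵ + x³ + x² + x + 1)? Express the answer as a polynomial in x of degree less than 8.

x^5 + x^3 + x

Multiply in GF(2)[x]: (x + 1)·(x⁷ + x⁶ + x⁵ + x³ + x² + x + 1) = x⁸ + x⁵ + x⁴ + 1.
Reduce using x⁸ ≡ x⁴ + x³ + x + 1 (mod x⁸ + x⁴ + x³ + x + 1).
Reduced: x⁵ + x³ + x.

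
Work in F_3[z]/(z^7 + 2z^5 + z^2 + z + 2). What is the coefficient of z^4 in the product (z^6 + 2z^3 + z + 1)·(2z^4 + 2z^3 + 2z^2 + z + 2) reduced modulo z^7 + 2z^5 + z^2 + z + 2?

2

Multiply in F_3[z]: (z^6 + 2z^3 + z + 1)·(2z^4 + 2z^3 + 2z^2 + z + 2) = 2z^10 + 2z^9 + 2z^8 + 2z^7 + 2z^3 + 2.
Reduce using z^7 ≡ z^5 + 2z^2 + 2z + 1 (mod z^7 + 2z^5 + z^2 + z + 2).
Reduced: z^6 + 2z^5 + 2z^4 + z^3.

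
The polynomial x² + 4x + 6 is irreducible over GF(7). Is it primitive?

No

Write f(x) = x² + 4x + 6.
|GF(7^2)^×| = 7^2 − 1 = 48. Prime factorization: 48 = 2^4·3.
f is primitive ⇔ x has order 48 in GF(7)[x]/(f), i.e. x^(48/q) ≠ 1 for each prime q | 48.
x^(24) mod f = 6.
x^(16) mod f = 1
Since x^(16) = 1, the order of x divides 16 < 48; not primitive.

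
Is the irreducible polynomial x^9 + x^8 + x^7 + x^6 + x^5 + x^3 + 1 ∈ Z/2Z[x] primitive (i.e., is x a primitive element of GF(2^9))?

Write f(x) = x^9 + x^8 + x^7 + x^6 + x^5 + x^3 + 1.
|GF(2^9)^×| = 2^9 − 1 = 511. Prime factorization: 511 = 7·73.
f is primitive ⇔ x has order 511 in GF(2)[x]/(f), i.e. x^(511/q) ≠ 1 for each prime q | 511.
x^(73) mod f = x^7 + x^6 + x^5 + x^4 + x + 1.
x^(7) mod f = x^7.
None equal 1, so x has full order 511; f is primitive.

Yes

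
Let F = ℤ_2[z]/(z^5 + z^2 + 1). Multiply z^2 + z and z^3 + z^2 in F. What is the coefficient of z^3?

1

Multiply in ℤ_2[z]: (z^2 + z)·(z^3 + z^2) = z^5 + z^3.
Reduce using z^5 ≡ z^2 + 1 (mod z^5 + z^2 + 1).
Reduced: z^3 + z^2 + 1.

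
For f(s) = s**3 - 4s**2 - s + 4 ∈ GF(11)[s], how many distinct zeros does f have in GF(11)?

Evaluate at each of the 11 elements of GF(11):
f(0) = 4; f(1) = 0 → root; f(2) = 5; f(3) = 3; f(4) = 0 → root; f(5) = 2; f(6) = 4; f(7) = 1; f(8) = 10; f(9) = 4; f(10) = 0 → root.
Roots: {1, 4, 10}.

3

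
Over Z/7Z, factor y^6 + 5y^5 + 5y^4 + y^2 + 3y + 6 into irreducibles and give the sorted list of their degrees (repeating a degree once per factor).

Write g(y) = y^6 + 5y^5 + 5y^4 + y^2 + 3y + 6.
Linear factors from roots: (y + 6), (y + 4).
Complete factorization: g(y) = (y + 4)^2·(y + 6)^2·(y^2 + 6y + 3).
Factor degrees with multiplicity: 1 + 1 + 1 + 1 + 2 = 6.

1, 1, 1, 1, 2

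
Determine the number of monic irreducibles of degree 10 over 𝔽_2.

x^(2^10) − x is the product of all monic irreducibles of degree dividing 10; Möbius inversion gives N = (1/10) Σ μ(10/d)·2^d.
Divisors of 10: 1, 2, 5, 10; μ(10/d) for each: 1, -1, -1, 1.
Σ = 2^1 − 2^2 − 2^5 + 2^10 = 990.
N = 990/10 = 99.

99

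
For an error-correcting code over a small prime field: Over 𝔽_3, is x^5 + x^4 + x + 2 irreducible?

Yes

Write g(x) = x^5 + x^4 + x + 2.
Check for roots in 𝔽_3: g(0) = 2; g(1) = 2; g(2) = 1.
No roots, so no linear factors.
Monic irreducibles of degree 2 over GF(3): x^2 + 1, x^2 + x + 2, x^2 + 2x + 2.
None of them divide g (all give nonzero remainder).
No irreducible factor of degree ≤ 2 exists, so g is irreducible over GF(3).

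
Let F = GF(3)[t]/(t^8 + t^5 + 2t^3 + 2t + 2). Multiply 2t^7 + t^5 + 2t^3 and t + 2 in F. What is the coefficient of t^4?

2

Multiply in GF(3)[t]: (2t^7 + t^5 + 2t^3)·(t + 2) = 2t^8 + t^7 + t^6 + 2t^5 + 2t^4 + t^3.
Reduce using t^8 ≡ 2t^5 + t^3 + t + 1 (mod t^8 + t^5 + 2t^3 + 2t + 2).
Reduced: t^7 + t^6 + 2t^4 + 2t + 2.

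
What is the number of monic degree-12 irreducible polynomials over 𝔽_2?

335

By the necklace-counting formula, N_2(12) = (1/12) Σ_{d|12} μ(12/d)·2^d.
Divisors of 12: 1, 2, 3, 4, 6, 12; μ(12/d) for each: 0, 1, 0, -1, -1, 1.
Σ = 2^2 − 2^4 − 2^6 + 2^12 = 4020.
N = 4020/12 = 335.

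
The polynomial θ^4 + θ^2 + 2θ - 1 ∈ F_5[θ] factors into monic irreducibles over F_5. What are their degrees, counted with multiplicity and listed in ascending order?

Write f(θ) = θ^4 + θ^2 + 2θ - 1.
Roots in F_5: f(0) = 4; f(1) = 3; f(2) = 3; f(3) = 0 → root; f(4) = 4.
Linear factors from roots: (θ + 2).
Complete factorization: f(θ) = (θ + 2)·(θ^3 - 2θ^2 + 2).
Factor degrees with multiplicity: 1 + 3 = 4.

1, 3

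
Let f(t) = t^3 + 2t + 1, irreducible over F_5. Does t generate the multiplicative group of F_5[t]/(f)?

|GF(5^3)^×| = 5^3 − 1 = 124. Prime factorization: 124 = 2^2·31.
f is primitive ⇔ t has order 124 in GF(5)[t]/(f), i.e. t^(124/q) ≠ 1 for each prime q | 124.
t^(62) mod f = 1
t^(4) mod f = 3t^2 + 4t.
Since t^(62) = 1, the order of t divides 62 < 124; not primitive.

No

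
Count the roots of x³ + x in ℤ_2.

Write g(x) = x³ + x.
Evaluate at each of the 2 elements of ℤ_2:
g(0) = 0 → root; g(1) = 0 → root.
Roots: {0, 1}.

2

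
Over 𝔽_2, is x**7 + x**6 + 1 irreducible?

Write f(x) = x**7 + x**6 + 1.
Check for roots in 𝔽_2: f(0) = 1; f(1) = 1.
No roots, so no linear factors.
Monic irreducibles of degree 2 over GF(2): x**2 + x + 1.
None of them divide f (all give nonzero remainder).
Monic irreducibles of degree 3 over GF(2): x**3 + x + 1, x**3 + x**2 + 1.
None of them divide f (all give nonzero remainder).
No irreducible factor of degree ≤ 3 exists, so f is irreducible over GF(2).

Yes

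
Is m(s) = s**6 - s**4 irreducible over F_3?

No

Check for roots in F_3: m(0) = 0 → root; m(1) = 0 → root; m(2) = 0 → root.
m(0) = 0, so (s) divides m(s); m is reducible.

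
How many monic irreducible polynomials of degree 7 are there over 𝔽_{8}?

x^(8^7) − x is the product of all monic irreducibles of degree dividing 7; Möbius inversion gives N = (1/7) Σ μ(7/d)·8^d.
Divisors of 7: 1, 7; μ(7/d) for each: -1, 1.
Σ = − 8^1 + 8^7 = 2097144.
N = 2097144/7 = 299592.

299592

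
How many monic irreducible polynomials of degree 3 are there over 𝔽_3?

8

x^(3^3) − x is the product of all monic irreducibles of degree dividing 3; Möbius inversion gives N = (1/3) Σ μ(3/d)·3^d.
Divisors of 3: 1, 3; μ(3/d) for each: -1, 1.
Σ = − 3^1 + 3^3 = 24.
N = 24/3 = 8.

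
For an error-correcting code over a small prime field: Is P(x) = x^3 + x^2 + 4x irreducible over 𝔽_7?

No

Check for roots in 𝔽_7: P(0) = 0 → root; P(1) = 6; P(2) = 6; P(3) = 6; P(4) = 5; P(5) = 2; P(6) = 3.
P(0) = 0, so (x) divides P(x); P is reducible.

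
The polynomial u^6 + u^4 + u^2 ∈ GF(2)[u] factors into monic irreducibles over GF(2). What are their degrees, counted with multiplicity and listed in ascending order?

1, 1, 2, 2

Write f(u) = u^6 + u^4 + u^2.
Roots in GF(2): f(0) = 0 → root; f(1) = 1.
Linear factors from roots: (u).
Complete factorization: f(u) = (u)^2·(u^2 + u + 1)^2.
Factor degrees with multiplicity: 1 + 1 + 2 + 2 = 6.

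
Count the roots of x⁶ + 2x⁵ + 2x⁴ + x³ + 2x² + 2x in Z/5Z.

4

Write g(x) = x⁶ + 2x⁵ + 2x⁴ + x³ + 2x² + 2x.
Evaluate at each of the 5 elements of Z/5Z:
g(0) = 0 → root; g(1) = 0 → root; g(2) = 0 → root; g(3) = 3; g(4) = 0 → root.
Roots: {0, 1, 2, 4}.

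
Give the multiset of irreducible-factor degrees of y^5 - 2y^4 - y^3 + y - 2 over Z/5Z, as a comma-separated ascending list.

Write f(y) = y^5 - 2y^4 - y^3 + y - 2.
Roots in Z/5Z: f(0) = 3; f(1) = 2; f(2) = 2; f(3) = 0 → root; f(4) = 0 → root.
Linear factors from roots: (y + 2), (y + 1).
Complete factorization: f(y) = (y + 1)·(y + 2)·(y^3 + 2y - 1).
Factor degrees with multiplicity: 1 + 1 + 3 = 5.

1, 1, 3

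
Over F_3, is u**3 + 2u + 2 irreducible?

Write P(u) = u**3 + 2u + 2.
Check for roots in F_3: P(0) = 2; P(1) = 2; P(2) = 2.
No roots. A degree-3 polynomial over a field with no linear factor is irreducible.

Yes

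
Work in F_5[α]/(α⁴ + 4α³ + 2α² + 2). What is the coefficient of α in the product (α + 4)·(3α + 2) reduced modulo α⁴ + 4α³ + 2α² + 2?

Multiply in F_5[α]: (α + 4)·(3α + 2) = 3α² + 4α + 3.
Reduced: 3α² + 4α + 3.

4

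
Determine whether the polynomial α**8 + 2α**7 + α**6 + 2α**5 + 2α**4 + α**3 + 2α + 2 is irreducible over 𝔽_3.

Write f(α) = α**8 + 2α**7 + α**6 + 2α**5 + 2α**4 + α**3 + 2α + 2.
Check for roots in 𝔽_3: f(0) = 2; f(1) = 1; f(2) = 2.
No roots, so no linear factors.
Monic irreducibles of degree 2 over GF(3): α**2 + 1, α**2 + α + 2, α**2 + 2α + 2.
None of them divide f (all give nonzero remainder).
Degree-3 irreducible divisors: test the 8 monic irreducibles of degree 3 over GF(3).
None of them divide f (all give nonzero remainder).
Degree-4 irreducible divisors: test the 18 monic irreducibles of degree 4 over GF(3).
None of them divide f (all give nonzero remainder).
No irreducible factor of degree ≤ 4 exists, so f is irreducible over GF(3).

Yes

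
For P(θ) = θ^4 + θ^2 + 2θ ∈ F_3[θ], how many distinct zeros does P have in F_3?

2

Evaluate at each of the 3 elements of F_3:
P(0) = 0 → root; P(1) = 1; P(2) = 0 → root.
Roots: {0, 2}.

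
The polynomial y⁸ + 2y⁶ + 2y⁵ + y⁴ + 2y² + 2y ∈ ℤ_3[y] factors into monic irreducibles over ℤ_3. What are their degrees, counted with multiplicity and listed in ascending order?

Write g(y) = y⁸ + 2y⁶ + 2y⁵ + y⁴ + 2y² + 2y.
Roots in ℤ_3: g(0) = 0 → root; g(1) = 1; g(2) = 2.
Linear factors from roots: (y).
Complete factorization: g(y) = (y)·(y² + y + 2)·(y² + 2y + 2)·(y³ + 2y + 2).
Factor degrees with multiplicity: 1 + 2 + 2 + 3 = 8.

1, 2, 2, 3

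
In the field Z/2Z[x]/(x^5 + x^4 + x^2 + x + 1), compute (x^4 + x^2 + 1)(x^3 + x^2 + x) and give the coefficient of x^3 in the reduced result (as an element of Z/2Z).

1

Multiply in Z/2Z[x]: (x^4 + x^2 + 1)·(x^3 + x^2 + x) = x^7 + x^6 + x^4 + x^2 + x.
Reduce using x^5 ≡ x^4 + x^2 + x + 1 (mod x^5 + x^4 + x^2 + x + 1).
Reduced: x^3 + x.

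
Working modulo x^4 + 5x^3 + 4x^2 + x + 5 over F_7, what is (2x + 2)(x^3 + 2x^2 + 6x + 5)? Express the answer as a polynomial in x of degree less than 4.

Multiply in F_7[x]: (2x + 2)·(x^3 + 2x^2 + 6x + 5) = 2x^4 + 6x^3 + 2x^2 + x + 3.
Reduce using x^4 ≡ 2x^3 + 3x^2 + 6x + 2 (mod x^4 + 5x^3 + 4x^2 + x + 5).
Reduced: 3x^3 + x^2 + 6x.

3x^3 + x^2 + 6x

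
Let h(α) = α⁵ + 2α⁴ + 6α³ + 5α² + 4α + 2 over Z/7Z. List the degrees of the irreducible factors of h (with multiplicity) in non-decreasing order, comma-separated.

Complete factorization: h(α) = (α⁵ + 2α⁴ + 6α³ + 5α² + 4α + 2).
Factor degrees with multiplicity: 5 = 5.

5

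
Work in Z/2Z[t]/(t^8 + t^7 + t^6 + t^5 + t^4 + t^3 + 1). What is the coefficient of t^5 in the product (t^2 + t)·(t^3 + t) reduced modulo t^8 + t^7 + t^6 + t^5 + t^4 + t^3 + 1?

1

Multiply in Z/2Z[t]: (t^2 + t)·(t^3 + t) = t^5 + t^4 + t^3 + t^2.
Reduced: t^5 + t^4 + t^3 + t^2.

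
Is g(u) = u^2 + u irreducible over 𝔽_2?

Check for roots in 𝔽_2: g(0) = 0 → root; g(1) = 0 → root.
g(0) = 0, so (u) divides g(u); g is reducible.

No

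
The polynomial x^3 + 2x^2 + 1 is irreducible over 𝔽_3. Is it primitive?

Write f(x) = x^3 + 2x^2 + 1.
|GF(3^3)^×| = 3^3 − 1 = 26. Prime factorization: 26 = 2·13.
f is primitive ⇔ x has order 26 in GF(3)[x]/(f), i.e. x^(26/q) ≠ 1 for each prime q | 26.
x^(13) mod f = 2.
x^(2) mod f = x^2.
None equal 1, so x has full order 26; f is primitive.

Yes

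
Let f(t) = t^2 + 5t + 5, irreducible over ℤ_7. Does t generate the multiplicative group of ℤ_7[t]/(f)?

Yes

|GF(7^2)^×| = 7^2 − 1 = 48. Prime factorization: 48 = 2^4·3.
f is primitive ⇔ t has order 48 in GF(7)[t]/(f), i.e. t^(48/q) ≠ 1 for each prime q | 48.
t^(24) mod f = 6.
t^(16) mod f = 4.
None equal 1, so t has full order 48; f is primitive.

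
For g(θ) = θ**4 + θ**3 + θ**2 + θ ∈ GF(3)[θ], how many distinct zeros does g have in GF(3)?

2

Evaluate at each of the 3 elements of GF(3):
g(0) = 0 → root; g(1) = 1; g(2) = 0 → root.
Roots: {0, 2}.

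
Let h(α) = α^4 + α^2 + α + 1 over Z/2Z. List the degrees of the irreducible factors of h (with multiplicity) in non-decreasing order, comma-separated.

Roots in Z/2Z: h(0) = 1; h(1) = 0 → root.
Linear factors from roots: (α + 1).
Complete factorization: h(α) = (α + 1)·(α^3 + α^2 + 1).
Factor degrees with multiplicity: 1 + 3 = 4.

1, 3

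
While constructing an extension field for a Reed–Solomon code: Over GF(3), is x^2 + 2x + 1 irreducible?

No

Write f(x) = x^2 + 2x + 1.
Check for roots in GF(3): f(0) = 1; f(1) = 1; f(2) = 0 → root.
f(2) = 0, so (x − 2) divides f(x); f is reducible.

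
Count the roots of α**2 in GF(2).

1

Write h(α) = α**2.
Evaluate at each of the 2 elements of GF(2):
h(0) = 0 → root; h(1) = 1.
Roots: {0}.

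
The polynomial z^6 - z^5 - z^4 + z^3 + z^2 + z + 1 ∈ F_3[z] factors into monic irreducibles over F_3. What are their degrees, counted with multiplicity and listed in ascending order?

Write g(z) = z^6 - z^5 - z^4 + z^3 + z^2 + z + 1.
Roots in F_3: g(0) = 1; g(1) = 0 → root; g(2) = 1.
Linear factors from roots: (z - 1).
Complete factorization: g(z) = (z - 1)^3·(z^3 - z^2 - z - 1).
Factor degrees with multiplicity: 1 + 1 + 1 + 3 = 6.

1, 1, 1, 3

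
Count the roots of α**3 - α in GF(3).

3

Write g(α) = α**3 - α.
Evaluate at each of the 3 elements of GF(3):
g(0) = 0 → root; g(1) = 0 → root; g(2) = 0 → root.
Roots: {0, 1, 2}.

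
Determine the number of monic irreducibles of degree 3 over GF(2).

2

Gauss's count: N_{2}(3) = (1/3) Σ_{d|3} μ(3/d)·2^d.
Divisors of 3: 1, 3; μ(3/d) for each: -1, 1.
Σ = − 2^1 + 2^3 = 6.
N = 6/3 = 2.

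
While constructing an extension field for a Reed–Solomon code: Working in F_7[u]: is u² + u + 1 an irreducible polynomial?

No

Write P(u) = u² + u + 1.
Check for roots in F_7: P(0) = 1; P(1) = 3; P(2) = 0 → root; P(3) = 6; P(4) = 0 → root; P(5) = 3; P(6) = 1.
P(2) = 0, so (u − 2) divides P(u); P is reducible.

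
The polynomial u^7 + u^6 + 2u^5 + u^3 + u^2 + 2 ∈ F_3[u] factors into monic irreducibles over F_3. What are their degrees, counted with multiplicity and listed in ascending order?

Write h(u) = u^7 + u^6 + 2u^5 + u^3 + u^2 + 2.
Roots in F_3: h(0) = 2; h(1) = 2; h(2) = 0 → root.
Linear factors from roots: (u + 1).
Complete factorization: h(u) = (u + 1)^2·(u^2 + 1)·(u^3 + 2u^2 + 2u + 2).
Factor degrees with multiplicity: 1 + 1 + 2 + 3 = 7.

1, 1, 2, 3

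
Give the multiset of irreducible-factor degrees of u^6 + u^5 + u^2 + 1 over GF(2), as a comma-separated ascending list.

1, 2, 3

Write h(u) = u^6 + u^5 + u^2 + 1.
Roots in GF(2): h(0) = 1; h(1) = 0 → root.
Linear factors from roots: (u + 1).
Complete factorization: h(u) = (u + 1)·(u^2 + u + 1)·(u^3 + u^2 + 1).
Factor degrees with multiplicity: 1 + 2 + 3 = 6.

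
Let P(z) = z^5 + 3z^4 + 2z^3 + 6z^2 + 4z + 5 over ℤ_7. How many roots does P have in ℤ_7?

Evaluate at each of the 7 elements of ℤ_7:
P(0) = 5; P(1) = 0 → root; P(2) = 0 → root; P(3) = 2; P(4) = 0 → root; P(5) = 0 → root; P(6) = 0 → root.
Roots: {1, 2, 4, 5, 6}.

5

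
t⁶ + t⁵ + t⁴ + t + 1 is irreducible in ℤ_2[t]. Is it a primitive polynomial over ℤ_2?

Write f(t) = t⁶ + t⁵ + t⁴ + t + 1.
|GF(2^6)^×| = 2^6 − 1 = 63. Prime factorization: 63 = 3^2·7.
f is primitive ⇔ t has order 63 in GF(2)[t]/(f), i.e. t^(63/q) ≠ 1 for each prime q | 63.
t^(21) mod f = t⁴ + t³ + 1.
t^(9) mod f = t⁵ + t² + t + 1.
None equal 1, so t has full order 63; f is primitive.

Yes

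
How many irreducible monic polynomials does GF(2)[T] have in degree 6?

x^(2^6) − x is the product of all monic irreducibles of degree dividing 6; Möbius inversion gives N = (1/6) Σ μ(6/d)·2^d.
Divisors of 6: 1, 2, 3, 6; μ(6/d) for each: 1, -1, -1, 1.
Σ = 2^1 − 2^2 − 2^3 + 2^6 = 54.
N = 54/6 = 9.

9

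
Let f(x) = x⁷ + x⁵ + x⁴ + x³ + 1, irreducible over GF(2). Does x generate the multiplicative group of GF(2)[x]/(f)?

|GF(2^7)^×| = 2^7 − 1 = 127. Prime factorization: 127 = 127.
f is primitive ⇔ x has order 127 in GF(2)[x]/(f), i.e. x^(127/q) ≠ 1 for each prime q | 127.
x^(1) mod f = x.
None equal 1, so x has full order 127; f is primitive.

Yes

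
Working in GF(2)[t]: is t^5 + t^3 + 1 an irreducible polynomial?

Write f(t) = t^5 + t^3 + 1.
Check for roots in GF(2): f(0) = 1; f(1) = 1.
No roots, so no linear factors.
Monic irreducibles of degree 2 over GF(2): t^2 + t + 1.
None of them divide f (all give nonzero remainder).
No irreducible factor of degree ≤ 2 exists, so f is irreducible over GF(2).

Yes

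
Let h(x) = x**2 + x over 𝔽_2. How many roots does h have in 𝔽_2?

Evaluate at each of the 2 elements of 𝔽_2:
h(0) = 0 → root; h(1) = 0 → root.
Roots: {0, 1}.

2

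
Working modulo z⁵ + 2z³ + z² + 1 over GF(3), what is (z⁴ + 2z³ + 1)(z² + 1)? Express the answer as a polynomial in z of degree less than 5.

2z^4 + 2z^2 + 2z + 2

Multiply in GF(3)[z]: (z⁴ + 2z³ + 1)·(z² + 1) = z⁶ + 2z⁵ + z⁴ + 2z³ + z² + 1.
Reduce using z⁵ ≡ z³ + 2z² + 2 (mod z⁵ + 2z³ + z² + 1).
Reduced: 2z⁴ + 2z² + 2z + 2.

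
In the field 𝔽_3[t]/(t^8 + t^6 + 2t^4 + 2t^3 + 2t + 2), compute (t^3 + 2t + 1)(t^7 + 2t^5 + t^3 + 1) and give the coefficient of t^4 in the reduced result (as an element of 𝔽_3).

Multiply in 𝔽_3[t]: (t^3 + 2t + 1)·(t^7 + 2t^5 + t^3 + 1) = t^10 + t^8 + t^7 + 2t^6 + 2t^5 + 2t^4 + 2t^3 + 2t + 1.
Reduce using t^8 ≡ 2t^6 + t^4 + t^3 + t + 1 (mod t^8 + t^6 + 2t^4 + 2t^3 + 2t + 2).
Reduced: t^7 + 2t^4 + t^2 + 2t + 1.

2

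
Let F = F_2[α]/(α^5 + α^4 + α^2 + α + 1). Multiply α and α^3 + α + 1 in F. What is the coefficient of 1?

0

Multiply in F_2[α]: (α)·(α^3 + α + 1) = α^4 + α^2 + α.
Reduced: α^4 + α^2 + α.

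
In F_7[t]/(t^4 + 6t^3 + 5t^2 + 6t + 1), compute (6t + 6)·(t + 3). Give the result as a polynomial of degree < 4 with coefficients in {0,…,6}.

Multiply in F_7[t]: (6t + 6)·(t + 3) = 6t^2 + 3t + 4.
Reduced: 6t^2 + 3t + 4.

6t^2 + 3t + 4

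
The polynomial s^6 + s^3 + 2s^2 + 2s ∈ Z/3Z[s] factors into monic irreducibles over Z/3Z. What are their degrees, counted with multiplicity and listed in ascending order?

Write h(s) = s^6 + s^3 + 2s^2 + 2s.
Roots in Z/3Z: h(0) = 0 → root; h(1) = 0 → root; h(2) = 0 → root.
Linear factors from roots: (s), (s + 2), (s + 1).
Complete factorization: h(s) = (s)·(s + 1)·(s + 2)^2·(s^2 + s + 2).
Factor degrees with multiplicity: 1 + 1 + 1 + 1 + 2 = 6.

1, 1, 1, 1, 2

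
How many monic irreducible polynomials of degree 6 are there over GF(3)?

By the necklace-counting formula, N_3(6) = (1/6) Σ_{d|6} μ(6/d)·3^d.
Divisors of 6: 1, 2, 3, 6; μ(6/d) for each: 1, -1, -1, 1.
Σ = 3^1 − 3^2 − 3^3 + 3^6 = 696.
N = 696/6 = 116.

116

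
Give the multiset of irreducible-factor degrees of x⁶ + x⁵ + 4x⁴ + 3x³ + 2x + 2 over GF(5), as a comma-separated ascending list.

1, 1, 2, 2

Write g(x) = x⁶ + x⁵ + 4x⁴ + 3x³ + 2x + 2.
Roots in GF(5): g(0) = 2; g(1) = 3; g(2) = 0 → root; g(3) = 0 → root; g(4) = 1.
Linear factors from roots: (x + 3), (x + 2).
Complete factorization: g(x) = (x + 2)·(x + 3)·(x² + 2)·(x² + x + 1).
Factor degrees with multiplicity: 1 + 1 + 2 + 2 = 6.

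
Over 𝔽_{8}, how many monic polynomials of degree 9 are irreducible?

Gauss's count: N_{8}(9) = (1/9) Σ_{d|9} μ(9/d)·8^d.
Divisors of 9: 1, 3, 9; μ(9/d) for each: 0, -1, 1.
Σ = − 8^3 + 8^9 = 134217216.
N = 134217216/9 = 14913024.

14913024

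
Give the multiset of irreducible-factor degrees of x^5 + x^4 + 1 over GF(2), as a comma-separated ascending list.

Write h(x) = x^5 + x^4 + 1.
Roots in GF(2): h(0) = 1; h(1) = 1.
Complete factorization: h(x) = (x^2 + x + 1)·(x^3 + x + 1).
Factor degrees with multiplicity: 2 + 3 = 5.

2, 3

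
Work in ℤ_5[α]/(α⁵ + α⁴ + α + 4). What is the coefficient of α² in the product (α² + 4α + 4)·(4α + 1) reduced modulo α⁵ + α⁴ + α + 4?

Multiply in ℤ_5[α]: (α² + 4α + 4)·(4α + 1) = 4α³ + 2α² + 4.
Reduced: 4α³ + 2α² + 4.

2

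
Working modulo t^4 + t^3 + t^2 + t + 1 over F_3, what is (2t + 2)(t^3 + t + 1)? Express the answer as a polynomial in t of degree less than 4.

2t

Multiply in F_3[t]: (2t + 2)·(t^3 + t + 1) = 2t^4 + 2t^3 + 2t^2 + t + 2.
Reduce using t^4 ≡ 2t^3 + 2t^2 + 2t + 2 (mod t^4 + t^3 + t^2 + t + 1).
Reduced: 2t.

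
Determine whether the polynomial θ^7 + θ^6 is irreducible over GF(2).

No

Write g(θ) = θ^7 + θ^6.
Check for roots in GF(2): g(0) = 0 → root; g(1) = 0 → root.
g(0) = 0, so (θ) divides g(θ); g is reducible.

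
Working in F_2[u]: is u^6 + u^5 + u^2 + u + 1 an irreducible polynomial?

Write f(u) = u^6 + u^5 + u^2 + u + 1.
Check for roots in F_2: f(0) = 1; f(1) = 1.
No roots, so no linear factors.
Monic irreducibles of degree 2 over GF(2): u^2 + u + 1.
None of them divide f (all give nonzero remainder).
Monic irreducibles of degree 3 over GF(2): u^3 + u + 1, u^3 + u^2 + 1.
None of them divide f (all give nonzero remainder).
No irreducible factor of degree ≤ 3 exists, so f is irreducible over GF(2).

Yes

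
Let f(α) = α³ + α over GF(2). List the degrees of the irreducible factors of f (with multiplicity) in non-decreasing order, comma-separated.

1, 1, 1

Roots in GF(2): f(0) = 0 → root; f(1) = 0 → root.
Linear factors from roots: (α), (α + 1).
Complete factorization: f(α) = (α)·(α + 1)^2.
Factor degrees with multiplicity: 1 + 1 + 1 = 3.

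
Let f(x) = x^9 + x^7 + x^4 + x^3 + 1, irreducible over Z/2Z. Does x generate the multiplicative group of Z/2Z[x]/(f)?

|GF(2^9)^×| = 2^9 − 1 = 511. Prime factorization: 511 = 7·73.
f is primitive ⇔ x has order 511 in GF(2)[x]/(f), i.e. x^(511/q) ≠ 1 for each prime q | 511.
x^(73) mod f = 1
x^(7) mod f = x^7.
Since x^(73) = 1, the order of x divides 73 < 511; not primitive.

No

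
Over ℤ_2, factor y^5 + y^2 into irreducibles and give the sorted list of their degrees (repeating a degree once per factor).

Write g(y) = y^5 + y^2.
Roots in ℤ_2: g(0) = 0 → root; g(1) = 0 → root.
Linear factors from roots: (y), (y + 1).
Complete factorization: g(y) = (y + 1)·(y)^2·(y^2 + y + 1).
Factor degrees with multiplicity: 1 + 1 + 1 + 2 = 5.

1, 1, 1, 2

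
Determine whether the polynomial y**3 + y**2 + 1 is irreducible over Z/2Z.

Write g(y) = y**3 + y**2 + 1.
Check for roots in Z/2Z: g(0) = 1; g(1) = 1.
No roots. A degree-3 polynomial over a field with no linear factor is irreducible.

Yes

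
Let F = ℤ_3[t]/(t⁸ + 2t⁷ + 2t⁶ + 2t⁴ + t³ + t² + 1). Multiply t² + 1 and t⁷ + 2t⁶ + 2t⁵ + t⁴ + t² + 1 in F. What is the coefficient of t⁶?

0

Multiply in ℤ_3[t]: (t² + 1)·(t⁷ + 2t⁶ + 2t⁵ + t⁴ + t² + 1) = t⁹ + 2t⁸ + 2t⁵ + 2t⁴ + 2t² + 1.
Reduce using t⁸ ≡ t⁷ + t⁶ + t⁴ + 2t³ + 2t² + 2 (mod t⁸ + 2t⁷ + 2t⁶ + 2t⁴ + t³ + t² + 1).
Reduced: t⁷ + t⁴ + 2t³ + 2t² + 2t + 1.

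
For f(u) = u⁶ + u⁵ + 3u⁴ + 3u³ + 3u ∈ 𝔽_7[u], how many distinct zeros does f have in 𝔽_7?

Evaluate at each of the 7 elements of 𝔽_7:
f(0) = 0 → root; f(1) = 4; f(2) = 6; f(3) = 3; f(4) = 2; f(5) = 1; f(6) = 4.
Roots: {0}.

1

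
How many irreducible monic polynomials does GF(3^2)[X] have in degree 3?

By the necklace-counting formula, N_9(3) = (1/3) Σ_{d|3} μ(3/d)·9^d.
Divisors of 3: 1, 3; μ(3/d) for each: -1, 1.
Σ = − 9^1 + 9^3 = 720.
N = 720/3 = 240.

240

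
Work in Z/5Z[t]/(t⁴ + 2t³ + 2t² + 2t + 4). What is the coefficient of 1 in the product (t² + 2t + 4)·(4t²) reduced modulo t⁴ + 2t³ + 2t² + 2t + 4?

4

Multiply in Z/5Z[t]: (t² + 2t + 4)·(4t²) = 4t⁴ + 3t³ + t².
Reduce using t⁴ ≡ 3t³ + 3t² + 3t + 1 (mod t⁴ + 2t³ + 2t² + 2t + 4).
Reduced: 3t² + 2t + 4.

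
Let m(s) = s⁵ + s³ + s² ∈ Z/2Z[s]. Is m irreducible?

Check for roots in Z/2Z: m(0) = 0 → root; m(1) = 1.
m(0) = 0, so (s) divides m(s); m is reducible.

No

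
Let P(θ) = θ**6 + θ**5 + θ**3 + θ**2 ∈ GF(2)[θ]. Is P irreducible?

No

Check for roots in GF(2): P(0) = 0 → root; P(1) = 0 → root.
P(0) = 0, so (θ) divides P(θ); P is reducible.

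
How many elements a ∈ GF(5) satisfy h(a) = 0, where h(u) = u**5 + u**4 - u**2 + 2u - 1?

Evaluate at each of the 5 elements of GF(5):
h(0) = 4; h(1) = 2; h(2) = 2; h(3) = 0 → root; h(4) = 1.
Roots: {3}.

1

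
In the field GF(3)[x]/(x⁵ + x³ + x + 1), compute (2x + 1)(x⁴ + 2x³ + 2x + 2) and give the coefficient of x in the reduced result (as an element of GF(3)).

Multiply in GF(3)[x]: (2x + 1)·(x⁴ + 2x³ + 2x + 2) = 2x⁵ + 2x⁴ + 2x³ + x² + 2.
Reduce using x⁵ ≡ 2x³ + 2x + 2 (mod x⁵ + x³ + x + 1).
Reduced: 2x⁴ + x² + x.

1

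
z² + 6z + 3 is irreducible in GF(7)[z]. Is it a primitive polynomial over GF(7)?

Write f(z) = z² + 6z + 3.
|GF(7^2)^×| = 7^2 − 1 = 48. Prime factorization: 48 = 2^4·3.
f is primitive ⇔ z has order 48 in GF(7)[z]/(f), i.e. z^(48/q) ≠ 1 for each prime q | 48.
z^(24) mod f = 6.
z^(16) mod f = 2.
None equal 1, so z has full order 48; f is primitive.

Yes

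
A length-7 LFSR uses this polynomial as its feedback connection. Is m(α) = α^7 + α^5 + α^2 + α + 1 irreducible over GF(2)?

Yes

Check for roots in GF(2): m(0) = 1; m(1) = 1.
No roots, so no linear factors.
Monic irreducibles of degree 2 over GF(2): α^2 + α + 1.
None of them divide m (all give nonzero remainder).
Monic irreducibles of degree 3 over GF(2): α^3 + α + 1, α^3 + α^2 + 1.
None of them divide m (all give nonzero remainder).
No irreducible factor of degree ≤ 3 exists, so m is irreducible over GF(2).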